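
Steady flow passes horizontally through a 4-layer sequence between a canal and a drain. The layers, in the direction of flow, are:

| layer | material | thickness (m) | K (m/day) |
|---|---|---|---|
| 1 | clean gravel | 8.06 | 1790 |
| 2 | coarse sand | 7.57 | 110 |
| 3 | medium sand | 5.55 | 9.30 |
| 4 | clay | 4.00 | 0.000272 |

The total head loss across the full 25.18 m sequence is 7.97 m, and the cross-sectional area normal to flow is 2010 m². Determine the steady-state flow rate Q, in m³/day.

1.09

Flow is perpendicular to layering, so the layers act in series and the equivalent K is the thickness-weighted harmonic mean.
Total thickness L = 8.06 + 7.57 + 5.55 + 4.00 = 25.18 m.
Σ(b_i/K_i) = 8.06/1790 + 7.57/110 + 5.55/9.30 + 4.00/0.000272 = 14707 d.
K_eq = L / Σ(b_i/K_i) = 25.18 / 14707 = 0.001712 m/day.
Q = K_eq · A · (Δh/L) = 0.001712 × 2010 × (7.97/25.18) = 1.089 m³/day.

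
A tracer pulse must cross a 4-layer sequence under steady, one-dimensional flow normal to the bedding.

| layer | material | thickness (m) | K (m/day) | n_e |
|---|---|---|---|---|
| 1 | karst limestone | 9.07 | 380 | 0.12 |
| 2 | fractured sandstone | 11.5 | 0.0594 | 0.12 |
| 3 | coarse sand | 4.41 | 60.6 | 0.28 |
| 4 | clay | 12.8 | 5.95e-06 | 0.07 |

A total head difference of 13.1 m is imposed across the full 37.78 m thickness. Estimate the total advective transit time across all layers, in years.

With flow normal to the layers, continuity requires the same specific discharge q through every layer.
Σ(b_i/K_i) = 9.07/380 + 11.5/0.0594 + 4.41/60.6 + 12.8/5.95e-06 = 2.151e+06 d.
q = Δh / Σ(b_i/K_i) = 13.1 / 2.151e+06 = 6.089e-06 m/day.
In each layer the seepage velocity is v_i = q/n_i, so the layer transit time is t_i = b_i·n_i / q:
  layer 1 (karst limestone): t_1 = 9.07 × 0.12 / 6.089e-06 = 1.788e+05 d
  layer 2 (fractured sandstone): t_2 = 11.5 × 0.12 / 6.089e-06 = 2.266e+05 d
  layer 3 (coarse sand): t_3 = 4.41 × 0.28 / 6.089e-06 = 2.028e+05 d
  layer 4 (clay): t_4 = 12.8 × 0.07 / 6.089e-06 = 1.472e+05 d
Total t = Σ t_i = 7.553e+05 days = 2068 years.

2070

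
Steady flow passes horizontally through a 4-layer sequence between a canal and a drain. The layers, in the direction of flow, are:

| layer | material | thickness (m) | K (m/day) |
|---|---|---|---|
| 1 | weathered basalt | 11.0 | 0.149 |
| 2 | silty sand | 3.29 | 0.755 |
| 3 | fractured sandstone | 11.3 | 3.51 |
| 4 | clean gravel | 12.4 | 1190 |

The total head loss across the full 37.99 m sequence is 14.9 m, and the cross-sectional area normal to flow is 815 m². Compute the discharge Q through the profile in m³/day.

149

Flow is perpendicular to layering, so the layers act in series and the equivalent K is the thickness-weighted harmonic mean.
Total thickness L = 11.0 + 3.29 + 11.3 + 12.4 = 37.99 m.
Σ(b_i/K_i) = 11.0/0.149 + 3.29/0.755 + 11.3/3.51 + 12.4/1190 = 81.41 d.
K_eq = L / Σ(b_i/K_i) = 37.99 / 81.41 = 0.4666 m/day.
Q = K_eq · A · (Δh/L) = 0.4666 × 815 × (14.9/37.99) = 149.2 m³/day.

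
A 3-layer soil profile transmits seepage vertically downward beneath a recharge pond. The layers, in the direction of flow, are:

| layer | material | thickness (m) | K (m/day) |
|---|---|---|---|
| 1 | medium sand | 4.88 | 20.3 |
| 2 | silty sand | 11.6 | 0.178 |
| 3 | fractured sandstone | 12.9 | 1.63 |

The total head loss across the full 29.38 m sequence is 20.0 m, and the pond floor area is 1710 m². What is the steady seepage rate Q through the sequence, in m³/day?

466

Flow is perpendicular to layering, so the layers act in series and the equivalent K is the thickness-weighted harmonic mean.
Total thickness L = 4.88 + 11.6 + 12.9 = 29.38 m.
Σ(b_i/K_i) = 4.88/20.3 + 11.6/0.178 + 12.9/1.63 = 73.32 d.
K_eq = L / Σ(b_i/K_i) = 29.38 / 73.32 = 0.4007 m/day.
Q = K_eq · A · (Δh/L) = 0.4007 × 1710 × (20.0/29.38) = 466.4 m³/day.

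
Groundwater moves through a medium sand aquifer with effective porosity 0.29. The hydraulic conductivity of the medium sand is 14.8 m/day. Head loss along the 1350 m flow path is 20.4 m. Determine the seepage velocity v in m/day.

0.771

Hydraulic gradient i = Δh / L = 20.4 / 1350 = 0.01511.
Darcy flux q = K · i = 14.80 × 0.01511 = 0.2236 m/day.
Seepage velocity v = q / n_e = 0.2236 / 0.29 = 0.7712 m/day.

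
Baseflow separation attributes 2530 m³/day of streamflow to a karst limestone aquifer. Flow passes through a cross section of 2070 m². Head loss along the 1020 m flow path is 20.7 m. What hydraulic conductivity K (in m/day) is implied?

60.2

Hydraulic gradient i = Δh / L = 20.7 / 1020 = 0.02029.
From Q = K·A·i, K = Q / (A·i) = 2530 / (2070 × 0.02029) = 60.23 m/day.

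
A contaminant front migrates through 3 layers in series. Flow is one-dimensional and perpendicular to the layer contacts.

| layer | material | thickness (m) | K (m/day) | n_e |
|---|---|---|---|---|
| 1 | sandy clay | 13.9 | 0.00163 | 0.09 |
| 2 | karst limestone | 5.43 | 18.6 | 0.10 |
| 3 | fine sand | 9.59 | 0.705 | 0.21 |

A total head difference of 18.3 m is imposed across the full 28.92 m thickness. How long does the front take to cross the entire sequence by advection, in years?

4.87

With flow normal to the layers, continuity requires the same specific discharge q through every layer.
Σ(b_i/K_i) = 13.9/0.00163 + 5.43/18.6 + 9.59/0.705 = 8542 d.
q = Δh / Σ(b_i/K_i) = 18.3 / 8542 = 0.002142 m/day.
In each layer the seepage velocity is v_i = q/n_i, so the layer transit time is t_i = b_i·n_i / q:
  layer 1 (sandy clay): t_1 = 13.9 × 0.09 / 0.002142 = 583.9 d
  layer 2 (karst limestone): t_2 = 5.43 × 0.10 / 0.002142 = 253.4 d
  layer 3 (fine sand): t_3 = 9.59 × 0.21 / 0.002142 = 940.0 d
Total t = Σ t_i = 1777 days = 4.866 years.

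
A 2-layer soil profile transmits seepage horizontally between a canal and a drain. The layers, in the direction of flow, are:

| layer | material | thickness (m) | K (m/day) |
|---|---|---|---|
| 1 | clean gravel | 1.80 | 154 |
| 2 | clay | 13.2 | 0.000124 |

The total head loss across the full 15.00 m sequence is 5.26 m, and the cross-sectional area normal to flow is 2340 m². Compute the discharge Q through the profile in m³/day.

Flow is perpendicular to layering, so the layers act in series and the equivalent K is the thickness-weighted harmonic mean.
Total thickness L = 1.80 + 13.2 = 15.00 m.
Σ(b_i/K_i) = 1.80/154 + 13.2/0.000124 = 1.065e+05 d.
K_eq = L / Σ(b_i/K_i) = 15.00 / 1.065e+05 = 0.0001409 m/day.
Q = K_eq · A · (Δh/L) = 0.0001409 × 2340 × (5.26/15.00) = 0.1156 m³/day.

0.116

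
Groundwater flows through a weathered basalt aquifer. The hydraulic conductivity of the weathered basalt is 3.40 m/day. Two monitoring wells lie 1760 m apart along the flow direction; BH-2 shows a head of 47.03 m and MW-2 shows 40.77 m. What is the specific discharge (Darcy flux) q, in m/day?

0.0121

Hydraulic gradient i = (47.03 − 40.77) / 1760 = 6.26 / 1760 = 0.003557.
Specific discharge q = K · i = 3.400 × 0.003557 = 0.01209 m/day.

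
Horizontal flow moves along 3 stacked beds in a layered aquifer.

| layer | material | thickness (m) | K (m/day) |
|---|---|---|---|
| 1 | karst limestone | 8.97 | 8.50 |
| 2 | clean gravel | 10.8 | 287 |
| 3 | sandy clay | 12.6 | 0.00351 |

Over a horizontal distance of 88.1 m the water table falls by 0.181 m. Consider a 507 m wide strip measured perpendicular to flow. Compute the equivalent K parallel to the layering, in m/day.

98.1

Flow is parallel to layering, so each bed carries its own Darcy discharge and the transmissivities add.
Σ(K_i·b_i) = 8.50×8.97 + 287×10.8 + 0.00351×12.6 = 3176 m²/day.
Total thickness b = 32.37 m, so K_eq = Σ(K_i·b_i)/b = 98.11 m/day.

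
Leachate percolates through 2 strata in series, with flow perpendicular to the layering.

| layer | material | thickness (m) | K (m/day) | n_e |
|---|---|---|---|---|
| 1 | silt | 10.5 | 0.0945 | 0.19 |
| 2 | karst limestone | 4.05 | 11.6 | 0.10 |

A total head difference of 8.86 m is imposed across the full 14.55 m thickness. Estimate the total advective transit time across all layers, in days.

30.2

With flow normal to the layers, continuity requires the same specific discharge q through every layer.
Σ(b_i/K_i) = 10.5/0.0945 + 4.05/11.6 = 111.5 d.
q = Δh / Σ(b_i/K_i) = 8.86 / 111.5 = 0.07949 m/day.
In each layer the seepage velocity is v_i = q/n_i, so the layer transit time is t_i = b_i·n_i / q:
  layer 1 (silt): t_1 = 10.5 × 0.19 / 0.07949 = 25.10 d
  layer 2 (karst limestone): t_2 = 4.05 × 0.10 / 0.07949 = 5.095 d
Total t = Σ t_i = 30.19 days.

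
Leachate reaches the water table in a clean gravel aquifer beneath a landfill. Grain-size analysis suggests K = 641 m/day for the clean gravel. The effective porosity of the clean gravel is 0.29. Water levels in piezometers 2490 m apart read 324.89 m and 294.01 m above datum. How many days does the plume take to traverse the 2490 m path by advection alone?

90.8

Hydraulic gradient i = (324.89 − 294.01) / 2490 = 30.88 / 2490 = 0.01240.
Darcy flux q = K · i = 641.0 × 0.01240 = 7.949 m/day.
Seepage velocity v = q / n_e = 7.949 / 0.29 = 27.41 m/day.
Travel time t = L / v = 2490 / 27.41 = 90.84 days.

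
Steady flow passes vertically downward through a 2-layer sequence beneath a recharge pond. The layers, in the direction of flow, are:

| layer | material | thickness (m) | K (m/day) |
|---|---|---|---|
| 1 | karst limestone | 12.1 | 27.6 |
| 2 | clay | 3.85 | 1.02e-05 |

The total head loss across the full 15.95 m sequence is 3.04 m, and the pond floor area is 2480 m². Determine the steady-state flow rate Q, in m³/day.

0.0200

Flow is perpendicular to layering, so the layers act in series and the equivalent K is the thickness-weighted harmonic mean.
Total thickness L = 12.1 + 3.85 = 15.95 m.
Σ(b_i/K_i) = 12.1/27.6 + 3.85/1.02e-05 = 3.775e+05 d.
K_eq = L / Σ(b_i/K_i) = 15.95 / 3.775e+05 = 4.226e-05 m/day.
Q = K_eq · A · (Δh/L) = 4.226e-05 × 2480 × (3.04/15.95) = 0.01997 m³/day.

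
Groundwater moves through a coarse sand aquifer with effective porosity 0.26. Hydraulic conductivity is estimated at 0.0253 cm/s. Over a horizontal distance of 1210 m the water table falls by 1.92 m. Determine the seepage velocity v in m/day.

0.133

Convert K: 0.0253 cm/s × 864 = 21.86 m/day.
Hydraulic gradient i = Δh / L = 1.92 / 1210 = 0.001587.
Darcy flux q = K · i = 21.86 × 0.001587 = 0.03469 m/day.
Seepage velocity v = q / n_e = 0.03469 / 0.26 = 0.1334 m/day.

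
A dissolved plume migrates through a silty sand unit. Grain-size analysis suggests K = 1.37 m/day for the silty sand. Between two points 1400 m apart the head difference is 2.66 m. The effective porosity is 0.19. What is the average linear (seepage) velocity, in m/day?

0.0137

Hydraulic gradient i = Δh / L = 2.66 / 1400 = 0.001900.
Darcy flux q = K · i = 1.370 × 0.001900 = 0.002603 m/day.
Seepage velocity v = q / n_e = 0.002603 / 0.19 = 0.01370 m/day.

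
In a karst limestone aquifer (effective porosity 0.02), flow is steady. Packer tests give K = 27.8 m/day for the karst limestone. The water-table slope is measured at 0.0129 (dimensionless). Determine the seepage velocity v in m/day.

Hydraulic gradient i = 0.0129.
Darcy flux q = K · i = 27.80 × 0.01290 = 0.3586 m/day.
Seepage velocity v = q / n_e = 0.3586 / 0.02 = 17.93 m/day.

17.9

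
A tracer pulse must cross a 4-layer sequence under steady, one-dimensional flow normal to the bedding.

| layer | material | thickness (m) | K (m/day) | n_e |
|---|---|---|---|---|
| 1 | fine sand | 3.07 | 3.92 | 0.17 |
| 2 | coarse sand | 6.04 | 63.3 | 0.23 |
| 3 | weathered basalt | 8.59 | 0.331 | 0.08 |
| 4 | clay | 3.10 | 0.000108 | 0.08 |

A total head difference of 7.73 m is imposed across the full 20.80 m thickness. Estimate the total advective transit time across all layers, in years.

29.0

With flow normal to the layers, continuity requires the same specific discharge q through every layer.
Σ(b_i/K_i) = 3.07/3.92 + 6.04/63.3 + 8.59/0.331 + 3.10/0.000108 = 28731 d.
q = Δh / Σ(b_i/K_i) = 7.73 / 28731 = 0.0002691 m/day.
In each layer the seepage velocity is v_i = q/n_i, so the layer transit time is t_i = b_i·n_i / q:
  layer 1 (fine sand): t_1 = 3.07 × 0.17 / 0.0002691 = 1940 d
  layer 2 (coarse sand): t_2 = 6.04 × 0.23 / 0.0002691 = 5163 d
  layer 3 (weathered basalt): t_3 = 8.59 × 0.08 / 0.0002691 = 2554 d
  layer 4 (clay): t_4 = 3.10 × 0.08 / 0.0002691 = 921.8 d
Total t = Σ t_i = 10579 days = 28.96 years.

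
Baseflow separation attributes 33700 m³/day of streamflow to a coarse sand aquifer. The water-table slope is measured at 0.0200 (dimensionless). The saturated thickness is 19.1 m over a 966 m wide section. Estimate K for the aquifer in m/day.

Cross-sectional area A = 966 × 19.1 = 18451 m².
Hydraulic gradient i = 0.0200.
From Q = K·A·i, K = Q / (A·i) = 33700 / (18451 × 0.02000) = 91.32 m/day.

91.3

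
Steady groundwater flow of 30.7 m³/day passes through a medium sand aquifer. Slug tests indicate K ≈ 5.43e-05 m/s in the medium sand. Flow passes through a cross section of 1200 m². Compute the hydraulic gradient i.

Convert K: 5.43e-05 m/s × 86400 = 4.692 m/day.
From Q = K·A·i, i = Q / (K·A) = 30.7 / (4.692 × 1200) = 0.005453.

0.00545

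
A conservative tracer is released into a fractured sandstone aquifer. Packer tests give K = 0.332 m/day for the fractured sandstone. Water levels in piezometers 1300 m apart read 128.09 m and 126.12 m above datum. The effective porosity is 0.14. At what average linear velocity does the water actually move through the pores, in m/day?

Hydraulic gradient i = (128.09 − 126.12) / 1300 = 1.97 / 1300 = 0.001515.
Darcy flux q = K · i = 0.3320 × 0.001515 = 0.0005031 m/day.
Seepage velocity v = q / n_e = 0.0005031 / 0.14 = 0.003594 m/day.

0.00359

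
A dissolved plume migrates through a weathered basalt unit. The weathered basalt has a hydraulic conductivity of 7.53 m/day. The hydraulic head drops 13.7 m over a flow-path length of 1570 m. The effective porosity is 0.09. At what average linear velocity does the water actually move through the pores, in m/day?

0.730

Hydraulic gradient i = Δh / L = 13.7 / 1570 = 0.008726.
Darcy flux q = K · i = 7.530 × 0.008726 = 0.06571 m/day.
Seepage velocity v = q / n_e = 0.06571 / 0.09 = 0.7301 m/day.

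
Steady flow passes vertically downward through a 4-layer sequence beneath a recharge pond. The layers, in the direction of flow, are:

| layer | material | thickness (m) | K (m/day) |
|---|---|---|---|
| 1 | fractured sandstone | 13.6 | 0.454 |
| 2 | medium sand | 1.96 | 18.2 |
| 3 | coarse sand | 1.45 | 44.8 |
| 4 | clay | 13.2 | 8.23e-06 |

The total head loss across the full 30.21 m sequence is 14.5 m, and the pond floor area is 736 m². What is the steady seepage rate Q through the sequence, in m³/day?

0.00665

Flow is perpendicular to layering, so the layers act in series and the equivalent K is the thickness-weighted harmonic mean.
Total thickness L = 13.6 + 1.96 + 1.45 + 13.2 = 30.21 m.
Σ(b_i/K_i) = 13.6/0.454 + 1.96/18.2 + 1.45/44.8 + 13.2/8.23e-06 = 1.604e+06 d.
K_eq = L / Σ(b_i/K_i) = 30.21 / 1.604e+06 = 1.884e-05 m/day.
Q = K_eq · A · (Δh/L) = 1.884e-05 × 736 × (14.5/30.21) = 0.006654 m³/day.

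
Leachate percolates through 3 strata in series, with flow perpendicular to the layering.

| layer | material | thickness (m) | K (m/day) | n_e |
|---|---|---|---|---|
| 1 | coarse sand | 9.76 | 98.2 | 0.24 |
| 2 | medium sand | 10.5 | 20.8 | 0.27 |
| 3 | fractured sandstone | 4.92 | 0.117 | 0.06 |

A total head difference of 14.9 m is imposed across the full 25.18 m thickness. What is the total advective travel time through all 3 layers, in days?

15.7

With flow normal to the layers, continuity requires the same specific discharge q through every layer.
Σ(b_i/K_i) = 9.76/98.2 + 10.5/20.8 + 4.92/0.117 = 42.66 d.
q = Δh / Σ(b_i/K_i) = 14.9 / 42.66 = 0.3493 m/day.
In each layer the seepage velocity is v_i = q/n_i, so the layer transit time is t_i = b_i·n_i / q:
  layer 1 (coarse sand): t_1 = 9.76 × 0.24 / 0.3493 = 6.706 d
  layer 2 (medium sand): t_2 = 10.5 × 0.27 / 0.3493 = 8.116 d
  layer 3 (fractured sandstone): t_3 = 4.92 × 0.06 / 0.3493 = 0.8451 d
Total t = Σ t_i = 15.67 days.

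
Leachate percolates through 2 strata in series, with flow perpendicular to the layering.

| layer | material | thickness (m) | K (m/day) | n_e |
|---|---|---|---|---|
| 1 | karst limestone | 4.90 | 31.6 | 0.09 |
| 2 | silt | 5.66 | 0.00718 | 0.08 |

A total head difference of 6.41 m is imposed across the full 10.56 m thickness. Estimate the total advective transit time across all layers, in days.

110

With flow normal to the layers, continuity requires the same specific discharge q through every layer.
Σ(b_i/K_i) = 4.90/31.6 + 5.66/0.00718 = 788.5 d.
q = Δh / Σ(b_i/K_i) = 6.41 / 788.5 = 0.008130 m/day.
In each layer the seepage velocity is v_i = q/n_i, so the layer transit time is t_i = b_i·n_i / q:
  layer 1 (karst limestone): t_1 = 4.90 × 0.09 / 0.008130 = 54.24 d
  layer 2 (silt): t_2 = 5.66 × 0.08 / 0.008130 = 55.70 d
Total t = Σ t_i = 109.9 days.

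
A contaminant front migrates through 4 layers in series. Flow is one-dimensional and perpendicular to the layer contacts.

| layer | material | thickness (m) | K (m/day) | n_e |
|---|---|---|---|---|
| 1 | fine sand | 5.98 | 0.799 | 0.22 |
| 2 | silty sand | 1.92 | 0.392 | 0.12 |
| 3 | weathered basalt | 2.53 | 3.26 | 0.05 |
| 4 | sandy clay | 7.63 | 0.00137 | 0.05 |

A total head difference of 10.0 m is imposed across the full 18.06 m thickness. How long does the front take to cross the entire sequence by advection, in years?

With flow normal to the layers, continuity requires the same specific discharge q through every layer.
Σ(b_i/K_i) = 5.98/0.799 + 1.92/0.392 + 2.53/3.26 + 7.63/0.00137 = 5583 d.
q = Δh / Σ(b_i/K_i) = 10.0 / 5583 = 0.001791 m/day.
In each layer the seepage velocity is v_i = q/n_i, so the layer transit time is t_i = b_i·n_i / q:
  layer 1 (fine sand): t_1 = 5.98 × 0.22 / 0.001791 = 734.4 d
  layer 2 (silty sand): t_2 = 1.92 × 0.12 / 0.001791 = 128.6 d
  layer 3 (weathered basalt): t_3 = 2.53 × 0.05 / 0.001791 = 70.62 d
  layer 4 (sandy clay): t_4 = 7.63 × 0.05 / 0.001791 = 213.0 d
Total t = Σ t_i = 1147 days = 3.139 years.

3.14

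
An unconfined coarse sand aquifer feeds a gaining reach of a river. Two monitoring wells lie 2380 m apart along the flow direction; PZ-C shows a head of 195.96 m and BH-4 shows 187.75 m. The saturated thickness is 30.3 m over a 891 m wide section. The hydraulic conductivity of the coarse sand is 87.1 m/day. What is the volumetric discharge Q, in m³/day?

Cross-sectional area A = 891 × 30.3 = 26997 m².
Hydraulic gradient i = (195.96 − 187.75) / 2380 = 8.21 / 2380 = 0.003450.
Darcy's law: Q = K · A · i = 87.10 × 26997 × 0.003450 = 8112 m³/day.

8110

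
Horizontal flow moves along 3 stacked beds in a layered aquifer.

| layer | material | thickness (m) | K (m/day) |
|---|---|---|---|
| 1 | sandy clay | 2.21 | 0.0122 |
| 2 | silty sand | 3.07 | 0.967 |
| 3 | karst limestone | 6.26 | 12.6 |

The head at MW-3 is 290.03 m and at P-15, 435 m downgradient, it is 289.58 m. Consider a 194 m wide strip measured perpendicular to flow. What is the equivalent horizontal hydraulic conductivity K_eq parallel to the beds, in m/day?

7.09

Flow is parallel to layering, so each bed carries its own Darcy discharge and the transmissivities add.
Σ(K_i·b_i) = 0.0122×2.21 + 0.967×3.07 + 12.6×6.26 = 81.87 m²/day.
Total thickness b = 11.54 m, so K_eq = Σ(K_i·b_i)/b = 7.095 m/day.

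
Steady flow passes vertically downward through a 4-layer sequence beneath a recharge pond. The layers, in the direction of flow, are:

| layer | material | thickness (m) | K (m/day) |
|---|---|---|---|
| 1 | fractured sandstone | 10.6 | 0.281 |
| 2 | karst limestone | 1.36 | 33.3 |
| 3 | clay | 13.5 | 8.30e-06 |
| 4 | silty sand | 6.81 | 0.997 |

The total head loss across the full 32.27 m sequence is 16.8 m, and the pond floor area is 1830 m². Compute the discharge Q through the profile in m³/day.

Flow is perpendicular to layering, so the layers act in series and the equivalent K is the thickness-weighted harmonic mean.
Total thickness L = 10.6 + 1.36 + 13.5 + 6.81 = 32.27 m.
Σ(b_i/K_i) = 10.6/0.281 + 1.36/33.3 + 13.5/8.30e-06 + 6.81/0.997 = 1.627e+06 d.
K_eq = L / Σ(b_i/K_i) = 32.27 / 1.627e+06 = 1.984e-05 m/day.
Q = K_eq · A · (Δh/L) = 1.984e-05 × 1830 × (16.8/32.27) = 0.01890 m³/day.

0.0189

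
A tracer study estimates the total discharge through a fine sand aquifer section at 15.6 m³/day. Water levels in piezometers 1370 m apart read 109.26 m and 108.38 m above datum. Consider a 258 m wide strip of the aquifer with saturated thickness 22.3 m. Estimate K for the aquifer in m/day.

4.22

Cross-sectional area A = 258 × 22.3 = 5753 m².
Hydraulic gradient i = (109.26 − 108.38) / 1370 = 0.88 / 1370 = 0.0006423.
From Q = K·A·i, K = Q / (A·i) = 15.6 / (5753 × 0.0006423) = 4.221 m/day.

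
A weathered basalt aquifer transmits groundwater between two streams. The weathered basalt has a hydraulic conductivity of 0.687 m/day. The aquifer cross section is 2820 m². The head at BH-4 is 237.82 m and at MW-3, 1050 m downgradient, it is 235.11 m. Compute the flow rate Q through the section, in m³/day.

5.00

Hydraulic gradient i = (237.82 − 235.11) / 1050 = 2.71 / 1050 = 0.002581.
Darcy's law: Q = K · A · i = 0.6870 × 2820 × 0.002581 = 5.000 m³/day.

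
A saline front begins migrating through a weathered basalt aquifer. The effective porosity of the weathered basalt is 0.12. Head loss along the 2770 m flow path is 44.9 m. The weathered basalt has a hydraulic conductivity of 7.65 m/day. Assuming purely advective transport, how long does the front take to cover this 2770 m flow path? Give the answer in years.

Hydraulic gradient i = Δh / L = 44.9 / 2770 = 0.01621.
Darcy flux q = K · i = 7.650 × 0.01621 = 0.1240 m/day.
Seepage velocity v = q / n_e = 0.1240 / 0.12 = 1.033 m/day.
Travel time t = L / v = 2770 / 1.033 = 2681 days = 7.339 years.

7.34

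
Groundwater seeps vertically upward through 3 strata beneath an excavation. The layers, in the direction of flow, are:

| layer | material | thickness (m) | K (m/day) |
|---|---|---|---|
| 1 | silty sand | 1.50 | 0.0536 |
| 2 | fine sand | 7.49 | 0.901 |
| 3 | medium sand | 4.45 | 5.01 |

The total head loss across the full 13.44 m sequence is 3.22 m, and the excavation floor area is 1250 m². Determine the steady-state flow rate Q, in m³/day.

Flow is perpendicular to layering, so the layers act in series and the equivalent K is the thickness-weighted harmonic mean.
Total thickness L = 1.50 + 7.49 + 4.45 = 13.44 m.
Σ(b_i/K_i) = 1.50/0.0536 + 7.49/0.901 + 4.45/5.01 = 37.19 d.
K_eq = L / Σ(b_i/K_i) = 13.44 / 37.19 = 0.3614 m/day.
Q = K_eq · A · (Δh/L) = 0.3614 × 1250 × (3.22/13.44) = 108.2 m³/day.

108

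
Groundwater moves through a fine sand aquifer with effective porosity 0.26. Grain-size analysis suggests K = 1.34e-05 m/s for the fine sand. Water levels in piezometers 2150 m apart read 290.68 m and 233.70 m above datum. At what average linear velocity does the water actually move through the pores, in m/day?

0.118

Convert K: 1.34e-05 m/s × 86400 = 1.158 m/day.
Hydraulic gradient i = (290.68 − 233.70) / 2150 = 56.98 / 2150 = 0.02650.
Darcy flux q = K · i = 1.158 × 0.02650 = 0.03068 m/day.
Seepage velocity v = q / n_e = 0.03068 / 0.26 = 0.1180 m/day.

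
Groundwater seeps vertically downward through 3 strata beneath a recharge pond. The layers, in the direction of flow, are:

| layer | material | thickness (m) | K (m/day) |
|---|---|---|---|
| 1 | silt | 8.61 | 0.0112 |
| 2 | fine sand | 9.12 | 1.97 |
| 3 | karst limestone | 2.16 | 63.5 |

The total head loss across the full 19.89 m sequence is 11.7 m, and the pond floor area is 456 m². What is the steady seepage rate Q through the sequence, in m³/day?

Flow is perpendicular to layering, so the layers act in series and the equivalent K is the thickness-weighted harmonic mean.
Total thickness L = 8.61 + 9.12 + 2.16 = 19.89 m.
Σ(b_i/K_i) = 8.61/0.0112 + 9.12/1.97 + 2.16/63.5 = 773.4 d.
K_eq = L / Σ(b_i/K_i) = 19.89 / 773.4 = 0.02572 m/day.
Q = K_eq · A · (Δh/L) = 0.02572 × 456 × (11.7/19.89) = 6.898 m³/day.

6.90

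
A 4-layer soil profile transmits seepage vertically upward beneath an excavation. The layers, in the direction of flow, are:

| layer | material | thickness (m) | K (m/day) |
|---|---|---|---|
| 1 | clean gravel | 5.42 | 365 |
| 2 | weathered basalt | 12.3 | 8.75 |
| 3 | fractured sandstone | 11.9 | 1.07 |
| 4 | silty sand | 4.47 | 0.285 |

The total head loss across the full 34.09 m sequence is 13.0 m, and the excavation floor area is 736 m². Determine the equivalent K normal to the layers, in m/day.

Flow is perpendicular to layering, so the layers act in series and the equivalent K is the thickness-weighted harmonic mean.
Total thickness L = 5.42 + 12.3 + 11.9 + 4.47 = 34.09 m.
Σ(b_i/K_i) = 5.42/365 + 12.3/8.75 + 11.9/1.07 + 4.47/0.285 = 28.23 d.
K_eq = L / Σ(b_i/K_i) = 34.09 / 28.23 = 1.208 m/day.

1.21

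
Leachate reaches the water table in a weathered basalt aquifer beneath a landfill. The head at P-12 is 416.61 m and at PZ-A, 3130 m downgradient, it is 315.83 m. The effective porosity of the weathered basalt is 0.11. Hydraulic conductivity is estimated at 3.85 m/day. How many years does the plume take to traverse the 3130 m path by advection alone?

Hydraulic gradient i = (416.61 − 315.83) / 3130 = 100.78 / 3130 = 0.03220.
Darcy flux q = K · i = 3.850 × 0.03220 = 0.1240 m/day.
Seepage velocity v = q / n_e = 0.1240 / 0.11 = 1.127 m/day.
Travel time t = L / v = 3130 / 1.127 = 2777 days = 7.604 years.

7.60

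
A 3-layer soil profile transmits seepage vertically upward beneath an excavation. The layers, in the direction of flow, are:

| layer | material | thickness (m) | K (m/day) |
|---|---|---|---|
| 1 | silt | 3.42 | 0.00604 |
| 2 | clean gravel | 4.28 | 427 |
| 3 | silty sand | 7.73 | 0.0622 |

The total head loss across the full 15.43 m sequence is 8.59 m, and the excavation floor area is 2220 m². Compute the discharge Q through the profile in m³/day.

Flow is perpendicular to layering, so the layers act in series and the equivalent K is the thickness-weighted harmonic mean.
Total thickness L = 3.42 + 4.28 + 7.73 = 15.43 m.
Σ(b_i/K_i) = 3.42/0.00604 + 4.28/427 + 7.73/0.0622 = 690.5 d.
K_eq = L / Σ(b_i/K_i) = 15.43 / 690.5 = 0.02235 m/day.
Q = K_eq · A · (Δh/L) = 0.02235 × 2220 × (8.59/15.43) = 27.62 m³/day.

27.6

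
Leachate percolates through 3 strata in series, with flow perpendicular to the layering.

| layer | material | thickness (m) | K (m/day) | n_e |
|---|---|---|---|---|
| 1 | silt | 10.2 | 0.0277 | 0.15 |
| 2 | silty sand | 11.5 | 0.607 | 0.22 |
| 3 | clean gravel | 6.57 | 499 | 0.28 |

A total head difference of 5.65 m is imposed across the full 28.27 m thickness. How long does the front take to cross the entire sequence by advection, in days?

With flow normal to the layers, continuity requires the same specific discharge q through every layer.
Σ(b_i/K_i) = 10.2/0.0277 + 11.5/0.607 + 6.57/499 = 387.2 d.
q = Δh / Σ(b_i/K_i) = 5.65 / 387.2 = 0.01459 m/day.
In each layer the seepage velocity is v_i = q/n_i, so the layer transit time is t_i = b_i·n_i / q:
  layer 1 (silt): t_1 = 10.2 × 0.15 / 0.01459 = 104.8 d
  layer 2 (silty sand): t_2 = 11.5 × 0.22 / 0.01459 = 173.4 d
  layer 3 (clean gravel): t_3 = 6.57 × 0.28 / 0.01459 = 126.1 d
Total t = Σ t_i = 404.3 days.

404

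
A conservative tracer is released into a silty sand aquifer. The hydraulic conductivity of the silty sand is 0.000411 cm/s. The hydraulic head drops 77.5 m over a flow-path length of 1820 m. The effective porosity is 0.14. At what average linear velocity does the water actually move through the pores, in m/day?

0.108

Convert K: 0.000411 cm/s × 864 = 0.3551 m/day.
Hydraulic gradient i = Δh / L = 77.5 / 1820 = 0.04258.
Darcy flux q = K · i = 0.3551 × 0.04258 = 0.01512 m/day.
Seepage velocity v = q / n_e = 0.01512 / 0.14 = 0.1080 m/day.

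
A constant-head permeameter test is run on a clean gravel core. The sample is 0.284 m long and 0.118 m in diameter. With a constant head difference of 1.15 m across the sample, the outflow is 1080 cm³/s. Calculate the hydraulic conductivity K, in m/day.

2110

Cross-sectional area A = π·(d/2)² = π × (0.118/2)² = 0.01094 m².
Convert discharge: 1080 cm³/s = 0.001080 m³/s.
Darcy's law rearranged: K = Q·L / (A·Δh) = 0.001080 × 0.284 / (0.01094 × 1.15) = 0.02439 m/s = 2107 m/day.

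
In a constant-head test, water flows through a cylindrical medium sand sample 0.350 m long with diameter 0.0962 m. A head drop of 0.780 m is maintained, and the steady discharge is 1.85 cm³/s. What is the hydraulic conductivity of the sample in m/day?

Cross-sectional area A = π·(d/2)² = π × (0.0962/2)² = 0.007268 m².
Convert discharge: 1.85 cm³/s = 1.850e-06 m³/s.
Darcy's law rearranged: K = Q·L / (A·Δh) = 1.850e-06 × 0.350 / (0.007268 × 0.780) = 0.0001142 m/s = 9.868 m/day.

9.87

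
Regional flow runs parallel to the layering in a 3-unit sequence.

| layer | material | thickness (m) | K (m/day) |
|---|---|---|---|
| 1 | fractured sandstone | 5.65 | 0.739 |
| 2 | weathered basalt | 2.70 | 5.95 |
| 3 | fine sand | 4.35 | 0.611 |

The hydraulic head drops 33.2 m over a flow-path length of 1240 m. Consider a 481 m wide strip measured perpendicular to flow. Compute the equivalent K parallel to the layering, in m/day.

Flow is parallel to layering, so each bed carries its own Darcy discharge and the transmissivities add.
Σ(K_i·b_i) = 0.739×5.65 + 5.95×2.70 + 0.611×4.35 = 22.90 m²/day.
Total thickness b = 12.70 m, so K_eq = Σ(K_i·b_i)/b = 1.803 m/day.

1.80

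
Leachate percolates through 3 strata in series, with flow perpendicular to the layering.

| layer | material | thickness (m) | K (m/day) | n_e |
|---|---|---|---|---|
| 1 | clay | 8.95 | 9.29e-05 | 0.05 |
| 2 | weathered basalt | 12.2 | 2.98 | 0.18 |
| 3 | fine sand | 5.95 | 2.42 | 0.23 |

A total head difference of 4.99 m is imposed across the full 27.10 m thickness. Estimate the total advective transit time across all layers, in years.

With flow normal to the layers, continuity requires the same specific discharge q through every layer.
Σ(b_i/K_i) = 8.95/9.29e-05 + 12.2/2.98 + 5.95/2.42 = 96347 d.
q = Δh / Σ(b_i/K_i) = 4.99 / 96347 = 5.179e-05 m/day.
In each layer the seepage velocity is v_i = q/n_i, so the layer transit time is t_i = b_i·n_i / q:
  layer 1 (clay): t_1 = 8.95 × 0.05 / 5.179e-05 = 8640 d
  layer 2 (weathered basalt): t_2 = 12.2 × 0.18 / 5.179e-05 = 42400 d
  layer 3 (fine sand): t_3 = 5.95 × 0.23 / 5.179e-05 = 26423 d
Total t = Σ t_i = 77464 days = 212.1 years.

212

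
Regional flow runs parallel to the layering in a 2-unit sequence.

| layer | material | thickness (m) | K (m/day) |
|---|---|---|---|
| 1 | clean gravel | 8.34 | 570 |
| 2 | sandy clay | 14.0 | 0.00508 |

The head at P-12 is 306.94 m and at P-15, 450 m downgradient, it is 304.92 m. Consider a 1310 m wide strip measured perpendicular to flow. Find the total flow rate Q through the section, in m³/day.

Flow is parallel to layering, so each bed carries its own Darcy discharge and the transmissivities add.
Σ(K_i·b_i) = 570×8.34 + 0.00508×14.0 = 4754 m²/day.
Hydraulic gradient i = (306.94 − 304.92) / 450 = 2.02 / 450 = 0.004489.
Q = Σ(K_i·b_i) · W · i = 4754 × 1310 × 0.004489 = 27955 m³/day.

28000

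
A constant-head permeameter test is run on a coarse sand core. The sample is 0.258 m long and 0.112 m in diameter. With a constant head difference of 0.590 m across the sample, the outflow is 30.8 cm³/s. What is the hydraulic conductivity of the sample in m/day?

Cross-sectional area A = π·(d/2)² = π × (0.112/2)² = 0.009852 m².
Convert discharge: 30.8 cm³/s = 3.080e-05 m³/s.
Darcy's law rearranged: K = Q·L / (A·Δh) = 3.080e-05 × 0.258 / (0.009852 × 0.590) = 0.001367 m/s = 118.1 m/day.

118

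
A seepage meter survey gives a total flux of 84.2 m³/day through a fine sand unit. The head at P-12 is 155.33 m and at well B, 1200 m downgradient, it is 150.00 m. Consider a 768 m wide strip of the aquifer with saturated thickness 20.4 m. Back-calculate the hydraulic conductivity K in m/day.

1.21

Cross-sectional area A = 768 × 20.4 = 15667 m².
Hydraulic gradient i = (155.33 − 150.00) / 1200 = 5.33 / 1200 = 0.004442.
From Q = K·A·i, K = Q / (A·i) = 84.2 / (15667 × 0.004442) = 1.210 m/day.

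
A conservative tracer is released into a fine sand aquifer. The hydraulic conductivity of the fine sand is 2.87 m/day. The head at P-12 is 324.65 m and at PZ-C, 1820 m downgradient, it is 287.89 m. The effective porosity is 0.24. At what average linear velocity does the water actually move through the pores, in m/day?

Hydraulic gradient i = (324.65 − 287.89) / 1820 = 36.76 / 1820 = 0.02020.
Darcy flux q = K · i = 2.870 × 0.02020 = 0.05797 m/day.
Seepage velocity v = q / n_e = 0.05797 / 0.24 = 0.2415 m/day.

0.242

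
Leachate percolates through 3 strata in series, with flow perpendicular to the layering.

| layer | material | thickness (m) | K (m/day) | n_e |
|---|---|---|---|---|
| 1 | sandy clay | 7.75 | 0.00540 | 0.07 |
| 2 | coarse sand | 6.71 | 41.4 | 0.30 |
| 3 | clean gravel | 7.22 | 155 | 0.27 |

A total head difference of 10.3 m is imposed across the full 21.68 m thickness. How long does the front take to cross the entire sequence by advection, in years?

1.72

With flow normal to the layers, continuity requires the same specific discharge q through every layer.
Σ(b_i/K_i) = 7.75/0.00540 + 6.71/41.4 + 7.22/155 = 1435 d.
q = Δh / Σ(b_i/K_i) = 10.3 / 1435 = 0.007176 m/day.
In each layer the seepage velocity is v_i = q/n_i, so the layer transit time is t_i = b_i·n_i / q:
  layer 1 (sandy clay): t_1 = 7.75 × 0.07 / 0.007176 = 75.60 d
  layer 2 (coarse sand): t_2 = 6.71 × 0.30 / 0.007176 = 280.5 d
  layer 3 (clean gravel): t_3 = 7.22 × 0.27 / 0.007176 = 271.7 d
Total t = Σ t_i = 627.8 days = 1.719 years.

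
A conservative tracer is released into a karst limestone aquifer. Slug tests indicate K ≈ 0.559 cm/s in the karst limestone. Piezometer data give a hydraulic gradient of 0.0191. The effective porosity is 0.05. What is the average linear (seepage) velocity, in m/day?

Convert K: 0.559 cm/s × 864 = 483.0 m/day.
Hydraulic gradient i = 0.0191.
Darcy flux q = K · i = 483.0 × 0.01910 = 9.225 m/day.
Seepage velocity v = q / n_e = 9.225 / 0.05 = 184.5 m/day.

184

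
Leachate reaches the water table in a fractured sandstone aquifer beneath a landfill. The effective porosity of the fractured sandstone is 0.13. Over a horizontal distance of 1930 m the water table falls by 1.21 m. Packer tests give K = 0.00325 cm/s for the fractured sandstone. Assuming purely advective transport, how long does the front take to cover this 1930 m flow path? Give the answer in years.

390

Convert K: 0.00325 cm/s × 864 = 2.808 m/day.
Hydraulic gradient i = Δh / L = 1.21 / 1930 = 0.0006269.
Darcy flux q = K · i = 2.808 × 0.0006269 = 0.001760 m/day.
Seepage velocity v = q / n_e = 0.001760 / 0.13 = 0.01354 m/day.
Travel time t = L / v = 1930 / 0.01354 = 1.425e+05 days = 390.2 years.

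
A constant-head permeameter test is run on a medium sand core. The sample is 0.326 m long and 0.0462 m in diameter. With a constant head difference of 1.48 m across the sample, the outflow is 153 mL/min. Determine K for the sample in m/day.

28.9

Cross-sectional area A = π·(d/2)² = π × (0.0462/2)² = 0.001676 m².
Convert discharge: 153 mL/min = 2.550e-06 m³/s.
Darcy's law rearranged: K = Q·L / (A·Δh) = 2.550e-06 × 0.326 / (0.001676 × 1.48) = 0.0003351 m/s = 28.95 m/day.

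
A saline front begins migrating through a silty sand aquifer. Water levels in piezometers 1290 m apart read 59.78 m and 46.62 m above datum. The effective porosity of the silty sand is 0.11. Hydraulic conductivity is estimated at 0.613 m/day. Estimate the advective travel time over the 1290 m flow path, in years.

62.1

Hydraulic gradient i = (59.78 − 46.62) / 1290 = 13.16 / 1290 = 0.01020.
Darcy flux q = K · i = 0.6130 × 0.01020 = 0.006254 m/day.
Seepage velocity v = q / n_e = 0.006254 / 0.11 = 0.05685 m/day.
Travel time t = L / v = 1290 / 0.05685 = 22691 days = 62.12 years.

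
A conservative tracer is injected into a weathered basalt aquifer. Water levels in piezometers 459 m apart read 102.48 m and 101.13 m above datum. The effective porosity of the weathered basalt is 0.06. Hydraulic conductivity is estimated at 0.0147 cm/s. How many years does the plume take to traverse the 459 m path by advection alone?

2.02

Convert K: 0.0147 cm/s × 864 = 12.70 m/day.
Hydraulic gradient i = (102.48 − 101.13) / 459 = 1.35 / 459 = 0.002941.
Darcy flux q = K · i = 12.70 × 0.002941 = 0.03736 m/day.
Seepage velocity v = q / n_e = 0.03736 / 0.06 = 0.6226 m/day.
Travel time t = L / v = 459 / 0.6226 = 737.2 days = 2.018 years.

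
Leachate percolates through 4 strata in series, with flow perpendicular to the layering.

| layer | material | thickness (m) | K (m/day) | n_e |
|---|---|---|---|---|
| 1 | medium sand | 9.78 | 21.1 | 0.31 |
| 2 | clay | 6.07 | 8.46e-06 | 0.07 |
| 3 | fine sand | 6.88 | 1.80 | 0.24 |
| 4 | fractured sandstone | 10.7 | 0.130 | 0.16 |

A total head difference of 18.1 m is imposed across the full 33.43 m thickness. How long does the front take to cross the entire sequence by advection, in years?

740

With flow normal to the layers, continuity requires the same specific discharge q through every layer.
Σ(b_i/K_i) = 9.78/21.1 + 6.07/8.46e-06 + 6.88/1.80 + 10.7/0.130 = 7.176e+05 d.
q = Δh / Σ(b_i/K_i) = 18.1 / 7.176e+05 = 2.522e-05 m/day.
In each layer the seepage velocity is v_i = q/n_i, so the layer transit time is t_i = b_i·n_i / q:
  layer 1 (medium sand): t_1 = 9.78 × 0.31 / 2.522e-05 = 1.202e+05 d
  layer 2 (clay): t_2 = 6.07 × 0.07 / 2.522e-05 = 16845 d
  layer 3 (fine sand): t_3 = 6.88 × 0.24 / 2.522e-05 = 65462 d
  layer 4 (fractured sandstone): t_4 = 10.7 × 0.16 / 2.522e-05 = 67873 d
Total t = Σ t_i = 2.704e+05 days = 740.3 years.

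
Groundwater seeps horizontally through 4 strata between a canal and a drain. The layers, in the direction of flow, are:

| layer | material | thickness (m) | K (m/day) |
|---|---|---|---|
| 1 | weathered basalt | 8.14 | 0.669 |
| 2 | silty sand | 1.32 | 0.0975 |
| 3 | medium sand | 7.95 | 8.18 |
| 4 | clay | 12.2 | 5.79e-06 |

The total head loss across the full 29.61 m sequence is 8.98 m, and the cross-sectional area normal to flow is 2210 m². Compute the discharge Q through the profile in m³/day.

0.00942

Flow is perpendicular to layering, so the layers act in series and the equivalent K is the thickness-weighted harmonic mean.
Total thickness L = 8.14 + 1.32 + 7.95 + 12.2 = 29.61 m.
Σ(b_i/K_i) = 8.14/0.669 + 1.32/0.0975 + 7.95/8.18 + 12.2/5.79e-06 = 2.107e+06 d.
K_eq = L / Σ(b_i/K_i) = 29.61 / 2.107e+06 = 1.405e-05 m/day.
Q = K_eq · A · (Δh/L) = 1.405e-05 × 2210 × (8.98/29.61) = 0.009419 m³/day.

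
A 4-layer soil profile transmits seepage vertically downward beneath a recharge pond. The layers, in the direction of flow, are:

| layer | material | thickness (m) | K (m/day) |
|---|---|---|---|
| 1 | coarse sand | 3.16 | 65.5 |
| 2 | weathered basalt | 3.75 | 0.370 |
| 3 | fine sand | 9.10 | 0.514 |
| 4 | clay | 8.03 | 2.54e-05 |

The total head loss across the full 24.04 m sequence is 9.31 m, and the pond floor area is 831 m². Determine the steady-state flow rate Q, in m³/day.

Flow is perpendicular to layering, so the layers act in series and the equivalent K is the thickness-weighted harmonic mean.
Total thickness L = 3.16 + 3.75 + 9.10 + 8.03 = 24.04 m.
Σ(b_i/K_i) = 3.16/65.5 + 3.75/0.370 + 9.10/0.514 + 8.03/2.54e-05 = 3.162e+05 d.
K_eq = L / Σ(b_i/K_i) = 24.04 / 3.162e+05 = 7.604e-05 m/day.
Q = K_eq · A · (Δh/L) = 7.604e-05 × 831 × (9.31/24.04) = 0.02447 m³/day.

0.0245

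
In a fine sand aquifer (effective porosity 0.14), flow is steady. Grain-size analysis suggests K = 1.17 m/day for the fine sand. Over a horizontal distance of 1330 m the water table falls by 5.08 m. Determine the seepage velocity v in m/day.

Hydraulic gradient i = Δh / L = 5.08 / 1330 = 0.003820.
Darcy flux q = K · i = 1.170 × 0.003820 = 0.004469 m/day.
Seepage velocity v = q / n_e = 0.004469 / 0.14 = 0.03192 m/day.

0.0319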